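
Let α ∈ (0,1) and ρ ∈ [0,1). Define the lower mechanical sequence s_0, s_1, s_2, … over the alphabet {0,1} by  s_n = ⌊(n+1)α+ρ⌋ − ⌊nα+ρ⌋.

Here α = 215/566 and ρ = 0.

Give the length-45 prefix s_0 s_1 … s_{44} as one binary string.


001001010010010100100101001010010010100100101

n=0: ⌊(1·215)/566⌋ − ⌊(0·215)/566⌋ = ⌊215/566⌋ − ⌊0/566⌋ = 0 − 0 = 0
n=1: ⌊(2·215)/566⌋ − ⌊(1·215)/566⌋ = ⌊430/566⌋ − ⌊215/566⌋ = 0 − 0 = 0
n=2: ⌊(3·215)/566⌋ − ⌊(2·215)/566⌋ = ⌊645/566⌋ − ⌊430/566⌋ = 1 − 0 = 1
n=3: ⌊(4·215)/566⌋ − ⌊(3·215)/566⌋ = ⌊860/566⌋ − ⌊645/566⌋ = 1 − 1 = 0
n=4: ⌊(5·215)/566⌋ − ⌊(4·215)/566⌋ = ⌊1075/566⌋ − ⌊860/566⌋ = 1 − 1 = 0
n=5: ⌊(6·215)/566⌋ − ⌊(5·215)/566⌋ = ⌊1290/566⌋ − ⌊1075/566⌋ = 2 − 1 = 1
n=6: ⌊(7·215)/566⌋ − ⌊(6·215)/566⌋ = ⌊1505/566⌋ − ⌊1290/566⌋ = 2 − 2 = 0
n=7: ⌊(8·215)/566⌋ − ⌊(7·215)/566⌋ = ⌊1720/566⌋ − ⌊1505/566⌋ = 3 − 2 = 1
n=8: ⌊(9·215)/566⌋ − ⌊(8·215)/566⌋ = ⌊1935/566⌋ − ⌊1720/566⌋ = 3 − 3 = 0
n=9: ⌊(10·215)/566⌋ − ⌊(9·215)/566⌋ = ⌊2150/566⌋ − ⌊1935/566⌋ = 3 − 3 = 0
n=10: ⌊(11·215)/566⌋ − ⌊(10·215)/566⌋ = ⌊2365/566⌋ − ⌊2150/566⌋ = 4 − 3 = 1
n=11: ⌊(12·215)/566⌋ − ⌊(11·215)/566⌋ = ⌊2580/566⌋ − ⌊2365/566⌋ = 4 − 4 = 0
n=12: ⌊(13·215)/566⌋ − ⌊(12·215)/566⌋ = ⌊2795/566⌋ − ⌊2580/566⌋ = 4 − 4 = 0
n=13: ⌊(14·215)/566⌋ − ⌊(13·215)/566⌋ = ⌊3010/566⌋ − ⌊2795/566⌋ = 5 − 4 = 1
n=14: ⌊(15·215)/566⌋ − ⌊(14·215)/566⌋ = ⌊3225/566⌋ − ⌊3010/566⌋ = 5 − 5 = 0
n=15: ⌊(16·215)/566⌋ − ⌊(15·215)/566⌋ = ⌊3440/566⌋ − ⌊3225/566⌋ = 6 − 5 = 1
n=16: ⌊(17·215)/566⌋ − ⌊(16·215)/566⌋ = ⌊3655/566⌋ − ⌊3440/566⌋ = 6 − 6 = 0
n=17: ⌊(18·215)/566⌋ − ⌊(17·215)/566⌋ = ⌊3870/566⌋ − ⌊3655/566⌋ = 6 − 6 = 0
n=18: ⌊(19·215)/566⌋ − ⌊(18·215)/566⌋ = ⌊4085/566⌋ − ⌊3870/566⌋ = 7 − 6 = 1
n=19: ⌊(20·215)/566⌋ − ⌊(19·215)/566⌋ = ⌊4300/566⌋ − ⌊4085/566⌋ = 7 − 7 = 0
n=20: ⌊(21·215)/566⌋ − ⌊(20·215)/566⌋ = ⌊4515/566⌋ − ⌊4300/566⌋ = 7 − 7 = 0
n=21: ⌊(22·215)/566⌋ − ⌊(21·215)/566⌋ = ⌊4730/566⌋ − ⌊4515/566⌋ = 8 − 7 = 1
n=22: ⌊(23·215)/566⌋ − ⌊(22·215)/566⌋ = ⌊4945/566⌋ − ⌊4730/566⌋ = 8 − 8 = 0
n=23: ⌊(24·215)/566⌋ − ⌊(23·215)/566⌋ = ⌊5160/566⌋ − ⌊4945/566⌋ = 9 − 8 = 1
n=24: ⌊(25·215)/566⌋ − ⌊(24·215)/566⌋ = ⌊5375/566⌋ − ⌊5160/566⌋ = 9 − 9 = 0
n=25: ⌊(26·215)/566⌋ − ⌊(25·215)/566⌋ = ⌊5590/566⌋ − ⌊5375/566⌋ = 9 − 9 = 0
n=26: ⌊(27·215)/566⌋ − ⌊(26·215)/566⌋ = ⌊5805/566⌋ − ⌊5590/566⌋ = 10 − 9 = 1
n=27: ⌊(28·215)/566⌋ − ⌊(27·215)/566⌋ = ⌊6020/566⌋ − ⌊5805/566⌋ = 10 − 10 = 0
n=28: ⌊(29·215)/566⌋ − ⌊(28·215)/566⌋ = ⌊6235/566⌋ − ⌊6020/566⌋ = 11 − 10 = 1
n=29: ⌊(30·215)/566⌋ − ⌊(29·215)/566⌋ = ⌊6450/566⌋ − ⌊6235/566⌋ = 11 − 11 = 0
n=30: ⌊(31·215)/566⌋ − ⌊(30·215)/566⌋ = ⌊6665/566⌋ − ⌊6450/566⌋ = 11 − 11 = 0
n=31: ⌊(32·215)/566⌋ − ⌊(31·215)/566⌋ = ⌊6880/566⌋ − ⌊6665/566⌋ = 12 − 11 = 1
n=32: ⌊(33·215)/566⌋ − ⌊(32·215)/566⌋ = ⌊7095/566⌋ − ⌊6880/566⌋ = 12 − 12 = 0
n=33: ⌊(34·215)/566⌋ − ⌊(33·215)/566⌋ = ⌊7310/566⌋ − ⌊7095/566⌋ = 12 − 12 = 0
n=34: ⌊(35·215)/566⌋ − ⌊(34·215)/566⌋ = ⌊7525/566⌋ − ⌊7310/566⌋ = 13 − 12 = 1
n=35: ⌊(36·215)/566⌋ − ⌊(35·215)/566⌋ = ⌊7740/566⌋ − ⌊7525/566⌋ = 13 − 13 = 0
n=36: ⌊(37·215)/566⌋ − ⌊(36·215)/566⌋ = ⌊7955/566⌋ − ⌊7740/566⌋ = 14 − 13 = 1
n=37: ⌊(38·215)/566⌋ − ⌊(37·215)/566⌋ = ⌊8170/566⌋ − ⌊7955/566⌋ = 14 − 14 = 0
n=38: ⌊(39·215)/566⌋ − ⌊(38·215)/566⌋ = ⌊8385/566⌋ − ⌊8170/566⌋ = 14 − 14 = 0
n=39: ⌊(40·215)/566⌋ − ⌊(39·215)/566⌋ = ⌊8600/566⌋ − ⌊8385/566⌋ = 15 − 14 = 1
n=40: ⌊(41·215)/566⌋ − ⌊(40·215)/566⌋ = ⌊8815/566⌋ − ⌊8600/566⌋ = 15 − 15 = 0
n=41: ⌊(42·215)/566⌋ − ⌊(41·215)/566⌋ = ⌊9030/566⌋ − ⌊8815/566⌋ = 15 − 15 = 0
n=42: ⌊(43·215)/566⌋ − ⌊(42·215)/566⌋ = ⌊9245/566⌋ − ⌊9030/566⌋ = 16 − 15 = 1
n=43: ⌊(44·215)/566⌋ − ⌊(43·215)/566⌋ = ⌊9460/566⌋ − ⌊9245/566⌋ = 16 − 16 = 0
n=44: ⌊(45·215)/566⌋ − ⌊(44·215)/566⌋ = ⌊9675/566⌋ − ⌊9460/566⌋ = 17 − 16 = 1


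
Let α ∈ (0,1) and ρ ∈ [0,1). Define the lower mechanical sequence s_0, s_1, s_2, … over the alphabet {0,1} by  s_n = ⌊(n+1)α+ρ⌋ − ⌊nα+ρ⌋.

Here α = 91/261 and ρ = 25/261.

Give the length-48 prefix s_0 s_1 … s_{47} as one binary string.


n=0: ⌊(1·91+25)/261⌋ − ⌊(0·91+25)/261⌋ = ⌊116/261⌋ − ⌊25/261⌋ = 0 − 0 = 0
n=1: ⌊(2·91+25)/261⌋ − ⌊(1·91+25)/261⌋ = ⌊207/261⌋ − ⌊116/261⌋ = 0 − 0 = 0
n=2: ⌊(3·91+25)/261⌋ − ⌊(2·91+25)/261⌋ = ⌊298/261⌋ − ⌊207/261⌋ = 1 − 0 = 1
n=3: ⌊(4·91+25)/261⌋ − ⌊(3·91+25)/261⌋ = ⌊389/261⌋ − ⌊298/261⌋ = 1 − 1 = 0
n=4: ⌊(5·91+25)/261⌋ − ⌊(4·91+25)/261⌋ = ⌊480/261⌋ − ⌊389/261⌋ = 1 − 1 = 0
n=5: ⌊(6·91+25)/261⌋ − ⌊(5·91+25)/261⌋ = ⌊571/261⌋ − ⌊480/261⌋ = 2 − 1 = 1
n=6: ⌊(7·91+25)/261⌋ − ⌊(6·91+25)/261⌋ = ⌊662/261⌋ − ⌊571/261⌋ = 2 − 2 = 0
n=7: ⌊(8·91+25)/261⌋ − ⌊(7·91+25)/261⌋ = ⌊753/261⌋ − ⌊662/261⌋ = 2 − 2 = 0
n=8: ⌊(9·91+25)/261⌋ − ⌊(8·91+25)/261⌋ = ⌊844/261⌋ − ⌊753/261⌋ = 3 − 2 = 1
n=9: ⌊(10·91+25)/261⌋ − ⌊(9·91+25)/261⌋ = ⌊935/261⌋ − ⌊844/261⌋ = 3 − 3 = 0
n=10: ⌊(11·91+25)/261⌋ − ⌊(10·91+25)/261⌋ = ⌊1026/261⌋ − ⌊935/261⌋ = 3 − 3 = 0
n=11: ⌊(12·91+25)/261⌋ − ⌊(11·91+25)/261⌋ = ⌊1117/261⌋ − ⌊1026/261⌋ = 4 − 3 = 1
n=12: ⌊(13·91+25)/261⌋ − ⌊(12·91+25)/261⌋ = ⌊1208/261⌋ − ⌊1117/261⌋ = 4 − 4 = 0
n=13: ⌊(14·91+25)/261⌋ − ⌊(13·91+25)/261⌋ = ⌊1299/261⌋ − ⌊1208/261⌋ = 4 − 4 = 0
n=14: ⌊(15·91+25)/261⌋ − ⌊(14·91+25)/261⌋ = ⌊1390/261⌋ − ⌊1299/261⌋ = 5 − 4 = 1
n=15: ⌊(16·91+25)/261⌋ − ⌊(15·91+25)/261⌋ = ⌊1481/261⌋ − ⌊1390/261⌋ = 5 − 5 = 0
n=16: ⌊(17·91+25)/261⌋ − ⌊(16·91+25)/261⌋ = ⌊1572/261⌋ − ⌊1481/261⌋ = 6 − 5 = 1
n=17: ⌊(18·91+25)/261⌋ − ⌊(17·91+25)/261⌋ = ⌊1663/261⌋ − ⌊1572/261⌋ = 6 − 6 = 0
n=18: ⌊(19·91+25)/261⌋ − ⌊(18·91+25)/261⌋ = ⌊1754/261⌋ − ⌊1663/261⌋ = 6 − 6 = 0
n=19: ⌊(20·91+25)/261⌋ − ⌊(19·91+25)/261⌋ = ⌊1845/261⌋ − ⌊1754/261⌋ = 7 − 6 = 1
n=20: ⌊(21·91+25)/261⌋ − ⌊(20·91+25)/261⌋ = ⌊1936/261⌋ − ⌊1845/261⌋ = 7 − 7 = 0
n=21: ⌊(22·91+25)/261⌋ − ⌊(21·91+25)/261⌋ = ⌊2027/261⌋ − ⌊1936/261⌋ = 7 − 7 = 0
n=22: ⌊(23·91+25)/261⌋ − ⌊(22·91+25)/261⌋ = ⌊2118/261⌋ − ⌊2027/261⌋ = 8 − 7 = 1
n=23: ⌊(24·91+25)/261⌋ − ⌊(23·91+25)/261⌋ = ⌊2209/261⌋ − ⌊2118/261⌋ = 8 − 8 = 0
n=24: ⌊(25·91+25)/261⌋ − ⌊(24·91+25)/261⌋ = ⌊2300/261⌋ − ⌊2209/261⌋ = 8 − 8 = 0
n=25: ⌊(26·91+25)/261⌋ − ⌊(25·91+25)/261⌋ = ⌊2391/261⌋ − ⌊2300/261⌋ = 9 − 8 = 1
n=26: ⌊(27·91+25)/261⌋ − ⌊(26·91+25)/261⌋ = ⌊2482/261⌋ − ⌊2391/261⌋ = 9 − 9 = 0
n=27: ⌊(28·91+25)/261⌋ − ⌊(27·91+25)/261⌋ = ⌊2573/261⌋ − ⌊2482/261⌋ = 9 − 9 = 0
n=28: ⌊(29·91+25)/261⌋ − ⌊(28·91+25)/261⌋ = ⌊2664/261⌋ − ⌊2573/261⌋ = 10 − 9 = 1
n=29: ⌊(30·91+25)/261⌋ − ⌊(29·91+25)/261⌋ = ⌊2755/261⌋ − ⌊2664/261⌋ = 10 − 10 = 0
n=30: ⌊(31·91+25)/261⌋ − ⌊(30·91+25)/261⌋ = ⌊2846/261⌋ − ⌊2755/261⌋ = 10 − 10 = 0
n=31: ⌊(32·91+25)/261⌋ − ⌊(31·91+25)/261⌋ = ⌊2937/261⌋ − ⌊2846/261⌋ = 11 − 10 = 1
n=32: ⌊(33·91+25)/261⌋ − ⌊(32·91+25)/261⌋ = ⌊3028/261⌋ − ⌊2937/261⌋ = 11 − 11 = 0
n=33: ⌊(34·91+25)/261⌋ − ⌊(33·91+25)/261⌋ = ⌊3119/261⌋ − ⌊3028/261⌋ = 11 − 11 = 0
n=34: ⌊(35·91+25)/261⌋ − ⌊(34·91+25)/261⌋ = ⌊3210/261⌋ − ⌊3119/261⌋ = 12 − 11 = 1
n=35: ⌊(36·91+25)/261⌋ − ⌊(35·91+25)/261⌋ = ⌊3301/261⌋ − ⌊3210/261⌋ = 12 − 12 = 0
n=36: ⌊(37·91+25)/261⌋ − ⌊(36·91+25)/261⌋ = ⌊3392/261⌋ − ⌊3301/261⌋ = 12 − 12 = 0
n=37: ⌊(38·91+25)/261⌋ − ⌊(37·91+25)/261⌋ = ⌊3483/261⌋ − ⌊3392/261⌋ = 13 − 12 = 1
n=38: ⌊(39·91+25)/261⌋ − ⌊(38·91+25)/261⌋ = ⌊3574/261⌋ − ⌊3483/261⌋ = 13 − 13 = 0
n=39: ⌊(40·91+25)/261⌋ − ⌊(39·91+25)/261⌋ = ⌊3665/261⌋ − ⌊3574/261⌋ = 14 − 13 = 1
n=40: ⌊(41·91+25)/261⌋ − ⌊(40·91+25)/261⌋ = ⌊3756/261⌋ − ⌊3665/261⌋ = 14 − 14 = 0
n=41: ⌊(42·91+25)/261⌋ − ⌊(41·91+25)/261⌋ = ⌊3847/261⌋ − ⌊3756/261⌋ = 14 − 14 = 0
n=42: ⌊(43·91+25)/261⌋ − ⌊(42·91+25)/261⌋ = ⌊3938/261⌋ − ⌊3847/261⌋ = 15 − 14 = 1
n=43: ⌊(44·91+25)/261⌋ − ⌊(43·91+25)/261⌋ = ⌊4029/261⌋ − ⌊3938/261⌋ = 15 − 15 = 0
n=44: ⌊(45·91+25)/261⌋ − ⌊(44·91+25)/261⌋ = ⌊4120/261⌋ − ⌊4029/261⌋ = 15 − 15 = 0
n=45: ⌊(46·91+25)/261⌋ − ⌊(45·91+25)/261⌋ = ⌊4211/261⌋ − ⌊4120/261⌋ = 16 − 15 = 1
n=46: ⌊(47·91+25)/261⌋ − ⌊(46·91+25)/261⌋ = ⌊4302/261⌋ − ⌊4211/261⌋ = 16 − 16 = 0
n=47: ⌊(48·91+25)/261⌋ − ⌊(47·91+25)/261⌋ = ⌊4393/261⌋ − ⌊4302/261⌋ = 16 − 16 = 0

001001001001001010010010010010010010010100100100


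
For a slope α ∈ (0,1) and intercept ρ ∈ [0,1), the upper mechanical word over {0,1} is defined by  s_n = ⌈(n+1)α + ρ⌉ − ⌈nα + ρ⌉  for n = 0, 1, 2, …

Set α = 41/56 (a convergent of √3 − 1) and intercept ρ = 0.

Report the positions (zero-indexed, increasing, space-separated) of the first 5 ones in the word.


n=0: ⌈41/56⌉−⌈0/56⌉ = 1−0 = 1  ← one
n=1: ⌈82/56⌉−⌈41/56⌉ = 2−1 = 1  ← one
n=2: ⌈123/56⌉−⌈82/56⌉ = 3−2 = 1  ← one
n=3: ⌈164/56⌉−⌈123/56⌉ = 3−3 = 0
n=4: ⌈205/56⌉−⌈164/56⌉ = 4−3 = 1  ← one
n=5: ⌈246/56⌉−⌈205/56⌉ = 5−4 = 1  ← one
positions of the first 5 ones: 0 1 2 4 5

0 1 2 4 5


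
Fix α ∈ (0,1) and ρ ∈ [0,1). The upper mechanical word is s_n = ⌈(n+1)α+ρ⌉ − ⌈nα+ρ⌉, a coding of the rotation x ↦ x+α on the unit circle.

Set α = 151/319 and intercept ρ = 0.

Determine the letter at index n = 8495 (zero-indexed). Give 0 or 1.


(n+1)α + ρ = (8496·151) / 319 = 1282896/319
nα + ρ     = (8495·151) / 319 = 1282745/319
⌈1282896/319⌉ = 4022,  ⌈1282745/319⌉ = 4022
s_{8495} = 4022 − 4022 = 0

0


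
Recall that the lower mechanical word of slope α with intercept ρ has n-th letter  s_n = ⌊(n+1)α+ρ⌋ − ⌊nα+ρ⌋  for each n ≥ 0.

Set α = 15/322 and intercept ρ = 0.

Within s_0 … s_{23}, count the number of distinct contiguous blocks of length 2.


3

t_n = ⌊(n·15)/322⌋ for n = 0 … 24:
  n=0…9: ⌊0/322⌋=0 ⌊15/322⌋=0 ⌊30/322⌋=0 ⌊45/322⌋=0 ⌊60/322⌋=0 ⌊75/322⌋=0 ⌊90/322⌋=0 ⌊105/322⌋=0 ⌊120/322⌋=0 ⌊135/322⌋=0
  n=10…19: ⌊150/322⌋=0 ⌊165/322⌋=0 ⌊180/322⌋=0 ⌊195/322⌋=0 ⌊210/322⌋=0 ⌊225/322⌋=0 ⌊240/322⌋=0 ⌊255/322⌋=0 ⌊270/322⌋=0 ⌊285/322⌋=0
  n=20…24: ⌊300/322⌋=0 ⌊315/322⌋=0 ⌊330/322⌋=1 ⌊345/322⌋=1 ⌊360/322⌋=1
s_n = t_(n+1) − t_n for n = 0 … 23 gives
prefix = 000000000000000000000100
slide a length-2 window over [0..1] … [22..23] (23 windows); first occurrence of each distinct factor:
  [  0..  1] 00
  [ 20.. 21] 01
  [ 21.. 22] 10
  (the other 20 windows repeat one of these)
distinct factors: {00, 01, 10}
count = 3  (Sturmian bound for length 2 is 3)


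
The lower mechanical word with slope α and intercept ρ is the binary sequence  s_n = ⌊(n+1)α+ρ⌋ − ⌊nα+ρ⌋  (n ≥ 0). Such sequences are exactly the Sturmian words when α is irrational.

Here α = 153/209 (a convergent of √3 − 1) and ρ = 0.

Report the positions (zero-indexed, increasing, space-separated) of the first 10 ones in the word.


1 2 4 5 6 8 9 10 12 13

n=0: ⌊153/209⌋−⌊0/209⌋ = 0−0 = 0
n=1: ⌊306/209⌋−⌊153/209⌋ = 1−0 = 1  ← one
n=2: ⌊459/209⌋−⌊306/209⌋ = 2−1 = 1  ← one
n=3: ⌊612/209⌋−⌊459/209⌋ = 2−2 = 0
n=4: ⌊765/209⌋−⌊612/209⌋ = 3−2 = 1  ← one
n=5: ⌊918/209⌋−⌊765/209⌋ = 4−3 = 1  ← one
n=6: ⌊1071/209⌋−⌊918/209⌋ = 5−4 = 1  ← one
n=7: ⌊1224/209⌋−⌊1071/209⌋ = 5−5 = 0
n=8: ⌊1377/209⌋−⌊1224/209⌋ = 6−5 = 1  ← one
n=9: ⌊1530/209⌋−⌊1377/209⌋ = 7−6 = 1  ← one
n=10: ⌊1683/209⌋−⌊1530/209⌋ = 8−7 = 1  ← one
n=11: ⌊1836/209⌋−⌊1683/209⌋ = 8−8 = 0
n=12: ⌊1989/209⌋−⌊1836/209⌋ = 9−8 = 1  ← one
n=13: ⌊2142/209⌋−⌊1989/209⌋ = 10−9 = 1  ← one
positions of the first 10 ones: 1 2 4 5 6 8 9 10 12 13


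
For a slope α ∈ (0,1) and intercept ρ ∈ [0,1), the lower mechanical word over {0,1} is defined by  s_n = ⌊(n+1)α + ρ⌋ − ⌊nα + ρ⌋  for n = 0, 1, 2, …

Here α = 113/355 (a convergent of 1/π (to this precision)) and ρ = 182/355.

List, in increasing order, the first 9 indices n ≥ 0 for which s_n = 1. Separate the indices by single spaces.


n=0: ⌊295/355⌋−⌊182/355⌋ = 0−0 = 0
n=1: ⌊408/355⌋−⌊295/355⌋ = 1−0 = 1  ← one
n=2: ⌊521/355⌋−⌊408/355⌋ = 1−1 = 0
n=3: ⌊634/355⌋−⌊521/355⌋ = 1−1 = 0
n=4: ⌊747/355⌋−⌊634/355⌋ = 2−1 = 1  ← one
n=5: ⌊860/355⌋−⌊747/355⌋ = 2−2 = 0
n=6: ⌊973/355⌋−⌊860/355⌋ = 2−2 = 0
n=7: ⌊1086/355⌋−⌊973/355⌋ = 3−2 = 1  ← one
n=8: ⌊1199/355⌋−⌊1086/355⌋ = 3−3 = 0
n=9: ⌊1312/355⌋−⌊1199/355⌋ = 3−3 = 0
n=10: ⌊1425/355⌋−⌊1312/355⌋ = 4−3 = 1  ← one
n=11: ⌊1538/355⌋−⌊1425/355⌋ = 4−4 = 0
n=12: ⌊1651/355⌋−⌊1538/355⌋ = 4−4 = 0
n=13: ⌊1764/355⌋−⌊1651/355⌋ = 4−4 = 0
n=14: ⌊1877/355⌋−⌊1764/355⌋ = 5−4 = 1  ← one
n=15: ⌊1990/355⌋−⌊1877/355⌋ = 5−5 = 0
n=16: ⌊2103/355⌋−⌊1990/355⌋ = 5−5 = 0
n=17: ⌊2216/355⌋−⌊2103/355⌋ = 6−5 = 1  ← one
n=18: ⌊2329/355⌋−⌊2216/355⌋ = 6−6 = 0
n=19: ⌊2442/355⌋−⌊2329/355⌋ = 6−6 = 0
n=20: ⌊2555/355⌋−⌊2442/355⌋ = 7−6 = 1  ← one
n=21: ⌊2668/355⌋−⌊2555/355⌋ = 7−7 = 0
n=22: ⌊2781/355⌋−⌊2668/355⌋ = 7−7 = 0
n=23: ⌊2894/355⌋−⌊2781/355⌋ = 8−7 = 1  ← one
n=24: ⌊3007/355⌋−⌊2894/355⌋ = 8−8 = 0
n=25: ⌊3120/355⌋−⌊3007/355⌋ = 8−8 = 0
n=26: ⌊3233/355⌋−⌊3120/355⌋ = 9−8 = 1  ← one
positions of the first 9 ones: 1 4 7 10 14 17 20 23 26

1 4 7 10 14 17 20 23 26


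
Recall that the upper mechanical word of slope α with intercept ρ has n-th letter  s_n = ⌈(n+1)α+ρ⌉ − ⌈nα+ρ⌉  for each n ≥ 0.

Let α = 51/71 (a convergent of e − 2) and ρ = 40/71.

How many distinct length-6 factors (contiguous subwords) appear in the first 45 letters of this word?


t_n = ⌈(n·51+40)/71⌉ for n = 0 … 45:
  n=0…9: ⌈40/71⌉=1 ⌈91/71⌉=2 ⌈142/71⌉=2 ⌈193/71⌉=3 ⌈244/71⌉=4 ⌈295/71⌉=5 ⌈346/71⌉=5 ⌈397/71⌉=6 ⌈448/71⌉=7 ⌈499/71⌉=8
  n=10…19: ⌈550/71⌉=8 ⌈601/71⌉=9 ⌈652/71⌉=10 ⌈703/71⌉=10 ⌈754/71⌉=11 ⌈805/71⌉=12 ⌈856/71⌉=13 ⌈907/71⌉=13 ⌈958/71⌉=14 ⌈1009/71⌉=15
  n=20…29: ⌈1060/71⌉=15 ⌈1111/71⌉=16 ⌈1162/71⌉=17 ⌈1213/71⌉=18 ⌈1264/71⌉=18 ⌈1315/71⌉=19 ⌈1366/71⌉=20 ⌈1417/71⌉=20 ⌈1468/71⌉=21 ⌈1519/71⌉=22
  n=30…39: ⌈1570/71⌉=23 ⌈1621/71⌉=23 ⌈1672/71⌉=24 ⌈1723/71⌉=25 ⌈1774/71⌉=25 ⌈1825/71⌉=26 ⌈1876/71⌉=27 ⌈1927/71⌉=28 ⌈1978/71⌉=28 ⌈2029/71⌉=29
  n=40…45: ⌈2080/71⌉=30 ⌈2131/71⌉=31 ⌈2182/71⌉=31 ⌈2233/71⌉=32 ⌈2284/71⌉=33 ⌈2335/71⌉=33
s_n = t_(n+1) − t_n for n = 0 … 44 gives
prefix = 101110111011011101101110110111011011101110110
slide a length-6 window over [0..5] … [39..44] (40 windows); first occurrence of each distinct factor:
  [  0..  5] 101110
  [  1..  6] 011101
  [  2..  7] 111011
  [  3..  8] 110111
  [  7.. 12] 110110
  [  8.. 13] 101101
  [  9.. 14] 011011
  (the other 33 windows repeat one of these)
distinct factors: {011011, 011101, 101101, 101110, 110110, 110111, 111011}
count = 7  (Sturmian bound for length 6 is 7)

7


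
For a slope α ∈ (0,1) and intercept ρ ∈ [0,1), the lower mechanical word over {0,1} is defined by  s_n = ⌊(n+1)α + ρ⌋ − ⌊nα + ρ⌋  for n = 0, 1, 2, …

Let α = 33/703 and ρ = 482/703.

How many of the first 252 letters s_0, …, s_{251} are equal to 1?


#1s = Σ_{n=0}^{251} s_n = Σ_{n=0}^{251} (⌊(n+1)α+ρ⌋ − ⌊nα+ρ⌋)
the sum telescopes: every ⌊nα+ρ⌋ with 0 < n < 252 appears once with + and once with −, leaving ⌊252α+ρ⌋ − ⌊0·α+ρ⌋
252α + ρ = (252·33 + 482) / 703 = 8798/703
ρ = 482/703
⌊8798/703⌋ = 12,  ⌊482/703⌋ = 0
#1s = 12 − 0 = 12

12


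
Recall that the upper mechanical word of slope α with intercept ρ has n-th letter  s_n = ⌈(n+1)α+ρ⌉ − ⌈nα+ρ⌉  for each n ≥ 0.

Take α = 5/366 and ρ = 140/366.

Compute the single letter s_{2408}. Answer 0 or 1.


(n+1)α + ρ = (2409·5 + 140) / 366 = 12185/366
nα + ρ     = (2408·5 + 140) / 366 = 12180/366
⌈12185/366⌉ = 34,  ⌈12180/366⌉ = 34
s_{2408} = 34 − 34 = 0

0


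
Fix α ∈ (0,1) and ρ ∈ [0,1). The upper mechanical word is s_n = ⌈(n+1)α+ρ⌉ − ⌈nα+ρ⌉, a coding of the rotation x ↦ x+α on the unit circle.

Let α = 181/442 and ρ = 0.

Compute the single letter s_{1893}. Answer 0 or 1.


0

(n+1)α + ρ = (1894·181) / 442 = 342814/442
nα + ρ     = (1893·181) / 442 = 342633/442
⌈342814/442⌉ = 776,  ⌈342633/442⌉ = 776
s_{1893} = 776 − 776 = 0


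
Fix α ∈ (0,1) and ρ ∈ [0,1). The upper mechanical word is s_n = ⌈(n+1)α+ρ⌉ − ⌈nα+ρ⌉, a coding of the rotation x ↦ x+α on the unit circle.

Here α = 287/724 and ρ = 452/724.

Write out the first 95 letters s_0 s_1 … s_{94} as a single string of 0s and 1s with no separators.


10010100100101001010010100101001010010100101001010010100101001001010010100101001010010100101001

n=0: ⌈(1·287+452)/724⌉ − ⌈(0·287+452)/724⌉ = ⌈739/724⌉ − ⌈452/724⌉ = 2 − 1 = 1
n=1: ⌈(2·287+452)/724⌉ − ⌈(1·287+452)/724⌉ = ⌈1026/724⌉ − ⌈739/724⌉ = 2 − 2 = 0
n=2: ⌈(3·287+452)/724⌉ − ⌈(2·287+452)/724⌉ = ⌈1313/724⌉ − ⌈1026/724⌉ = 2 − 2 = 0
n=3: ⌈(4·287+452)/724⌉ − ⌈(3·287+452)/724⌉ = ⌈1600/724⌉ − ⌈1313/724⌉ = 3 − 2 = 1
n=4: ⌈(5·287+452)/724⌉ − ⌈(4·287+452)/724⌉ = ⌈1887/724⌉ − ⌈1600/724⌉ = 3 − 3 = 0
n=5: ⌈(6·287+452)/724⌉ − ⌈(5·287+452)/724⌉ = ⌈2174/724⌉ − ⌈1887/724⌉ = 4 − 3 = 1
n=6: ⌈(7·287+452)/724⌉ − ⌈(6·287+452)/724⌉ = ⌈2461/724⌉ − ⌈2174/724⌉ = 4 − 4 = 0
n=7: ⌈(8·287+452)/724⌉ − ⌈(7·287+452)/724⌉ = ⌈2748/724⌉ − ⌈2461/724⌉ = 4 − 4 = 0
n=8: ⌈(9·287+452)/724⌉ − ⌈(8·287+452)/724⌉ = ⌈3035/724⌉ − ⌈2748/724⌉ = 5 − 4 = 1
n=9: ⌈(10·287+452)/724⌉ − ⌈(9·287+452)/724⌉ = ⌈3322/724⌉ − ⌈3035/724⌉ = 5 − 5 = 0
n=10: ⌈(11·287+452)/724⌉ − ⌈(10·287+452)/724⌉ = ⌈3609/724⌉ − ⌈3322/724⌉ = 5 − 5 = 0
n=11: ⌈(12·287+452)/724⌉ − ⌈(11·287+452)/724⌉ = ⌈3896/724⌉ − ⌈3609/724⌉ = 6 − 5 = 1
n=12: ⌈(13·287+452)/724⌉ − ⌈(12·287+452)/724⌉ = ⌈4183/724⌉ − ⌈3896/724⌉ = 6 − 6 = 0
n=13: ⌈(14·287+452)/724⌉ − ⌈(13·287+452)/724⌉ = ⌈4470/724⌉ − ⌈4183/724⌉ = 7 − 6 = 1
n=14: ⌈(15·287+452)/724⌉ − ⌈(14·287+452)/724⌉ = ⌈4757/724⌉ − ⌈4470/724⌉ = 7 − 7 = 0
n=15: ⌈(16·287+452)/724⌉ − ⌈(15·287+452)/724⌉ = ⌈5044/724⌉ − ⌈4757/724⌉ = 7 − 7 = 0
n=16: ⌈(17·287+452)/724⌉ − ⌈(16·287+452)/724⌉ = ⌈5331/724⌉ − ⌈5044/724⌉ = 8 − 7 = 1
n=17: ⌈(18·287+452)/724⌉ − ⌈(17·287+452)/724⌉ = ⌈5618/724⌉ − ⌈5331/724⌉ = 8 − 8 = 0
n=18: ⌈(19·287+452)/724⌉ − ⌈(18·287+452)/724⌉ = ⌈5905/724⌉ − ⌈5618/724⌉ = 9 − 8 = 1
n=19: ⌈(20·287+452)/724⌉ − ⌈(19·287+452)/724⌉ = ⌈6192/724⌉ − ⌈5905/724⌉ = 9 − 9 = 0
n=20: ⌈(21·287+452)/724⌉ − ⌈(20·287+452)/724⌉ = ⌈6479/724⌉ − ⌈6192/724⌉ = 9 − 9 = 0
n=21: ⌈(22·287+452)/724⌉ − ⌈(21·287+452)/724⌉ = ⌈6766/724⌉ − ⌈6479/724⌉ = 10 − 9 = 1
n=22: ⌈(23·287+452)/724⌉ − ⌈(22·287+452)/724⌉ = ⌈7053/724⌉ − ⌈6766/724⌉ = 10 − 10 = 0
n=23: ⌈(24·287+452)/724⌉ − ⌈(23·287+452)/724⌉ = ⌈7340/724⌉ − ⌈7053/724⌉ = 11 − 10 = 1
n=24: ⌈(25·287+452)/724⌉ − ⌈(24·287+452)/724⌉ = ⌈7627/724⌉ − ⌈7340/724⌉ = 11 − 11 = 0
n=25: ⌈(26·287+452)/724⌉ − ⌈(25·287+452)/724⌉ = ⌈7914/724⌉ − ⌈7627/724⌉ = 11 − 11 = 0
n=26: ⌈(27·287+452)/724⌉ − ⌈(26·287+452)/724⌉ = ⌈8201/724⌉ − ⌈7914/724⌉ = 12 − 11 = 1
n=27: ⌈(28·287+452)/724⌉ − ⌈(27·287+452)/724⌉ = ⌈8488/724⌉ − ⌈8201/724⌉ = 12 − 12 = 0
n=28: ⌈(29·287+452)/724⌉ − ⌈(28·287+452)/724⌉ = ⌈8775/724⌉ − ⌈8488/724⌉ = 13 − 12 = 1
n=29: ⌈(30·287+452)/724⌉ − ⌈(29·287+452)/724⌉ = ⌈9062/724⌉ − ⌈8775/724⌉ = 13 − 13 = 0
n=30: ⌈(31·287+452)/724⌉ − ⌈(30·287+452)/724⌉ = ⌈9349/724⌉ − ⌈9062/724⌉ = 13 − 13 = 0
n=31: ⌈(32·287+452)/724⌉ − ⌈(31·287+452)/724⌉ = ⌈9636/724⌉ − ⌈9349/724⌉ = 14 − 13 = 1
n=32: ⌈(33·287+452)/724⌉ − ⌈(32·287+452)/724⌉ = ⌈9923/724⌉ − ⌈9636/724⌉ = 14 − 14 = 0
n=33: ⌈(34·287+452)/724⌉ − ⌈(33·287+452)/724⌉ = ⌈10210/724⌉ − ⌈9923/724⌉ = 15 − 14 = 1
n=34: ⌈(35·287+452)/724⌉ − ⌈(34·287+452)/724⌉ = ⌈10497/724⌉ − ⌈10210/724⌉ = 15 − 15 = 0
n=35: ⌈(36·287+452)/724⌉ − ⌈(35·287+452)/724⌉ = ⌈10784/724⌉ − ⌈10497/724⌉ = 15 − 15 = 0
n=36: ⌈(37·287+452)/724⌉ − ⌈(36·287+452)/724⌉ = ⌈11071/724⌉ − ⌈10784/724⌉ = 16 − 15 = 1
n=37: ⌈(38·287+452)/724⌉ − ⌈(37·287+452)/724⌉ = ⌈11358/724⌉ − ⌈11071/724⌉ = 16 − 16 = 0
n=38: ⌈(39·287+452)/724⌉ − ⌈(38·287+452)/724⌉ = ⌈11645/724⌉ − ⌈11358/724⌉ = 17 − 16 = 1
n=39: ⌈(40·287+452)/724⌉ − ⌈(39·287+452)/724⌉ = ⌈11932/724⌉ − ⌈11645/724⌉ = 17 − 17 = 0
n=40: ⌈(41·287+452)/724⌉ − ⌈(40·287+452)/724⌉ = ⌈12219/724⌉ − ⌈11932/724⌉ = 17 − 17 = 0
n=41: ⌈(42·287+452)/724⌉ − ⌈(41·287+452)/724⌉ = ⌈12506/724⌉ − ⌈12219/724⌉ = 18 − 17 = 1
n=42: ⌈(43·287+452)/724⌉ − ⌈(42·287+452)/724⌉ = ⌈12793/724⌉ − ⌈12506/724⌉ = 18 − 18 = 0
n=43: ⌈(44·287+452)/724⌉ − ⌈(43·287+452)/724⌉ = ⌈13080/724⌉ − ⌈12793/724⌉ = 19 − 18 = 1
n=44: ⌈(45·287+452)/724⌉ − ⌈(44·287+452)/724⌉ = ⌈13367/724⌉ − ⌈13080/724⌉ = 19 − 19 = 0
n=45: ⌈(46·287+452)/724⌉ − ⌈(45·287+452)/724⌉ = ⌈13654/724⌉ − ⌈13367/724⌉ = 19 − 19 = 0
n=46: ⌈(47·287+452)/724⌉ − ⌈(46·287+452)/724⌉ = ⌈13941/724⌉ − ⌈13654/724⌉ = 20 − 19 = 1
n=47: ⌈(48·287+452)/724⌉ − ⌈(47·287+452)/724⌉ = ⌈14228/724⌉ − ⌈13941/724⌉ = 20 − 20 = 0
n=48: ⌈(49·287+452)/724⌉ − ⌈(48·287+452)/724⌉ = ⌈14515/724⌉ − ⌈14228/724⌉ = 21 − 20 = 1
n=49: ⌈(50·287+452)/724⌉ − ⌈(49·287+452)/724⌉ = ⌈14802/724⌉ − ⌈14515/724⌉ = 21 − 21 = 0
n=50: ⌈(51·287+452)/724⌉ − ⌈(50·287+452)/724⌉ = ⌈15089/724⌉ − ⌈14802/724⌉ = 21 − 21 = 0
n=51: ⌈(52·287+452)/724⌉ − ⌈(51·287+452)/724⌉ = ⌈15376/724⌉ − ⌈15089/724⌉ = 22 − 21 = 1
n=52: ⌈(53·287+452)/724⌉ − ⌈(52·287+452)/724⌉ = ⌈15663/724⌉ − ⌈15376/724⌉ = 22 − 22 = 0
n=53: ⌈(54·287+452)/724⌉ − ⌈(53·287+452)/724⌉ = ⌈15950/724⌉ − ⌈15663/724⌉ = 23 − 22 = 1
n=54: ⌈(55·287+452)/724⌉ − ⌈(54·287+452)/724⌉ = ⌈16237/724⌉ − ⌈15950/724⌉ = 23 − 23 = 0
n=55: ⌈(56·287+452)/724⌉ − ⌈(55·287+452)/724⌉ = ⌈16524/724⌉ − ⌈16237/724⌉ = 23 − 23 = 0
n=56: ⌈(57·287+452)/724⌉ − ⌈(56·287+452)/724⌉ = ⌈16811/724⌉ − ⌈16524/724⌉ = 24 − 23 = 1
n=57: ⌈(58·287+452)/724⌉ − ⌈(57·287+452)/724⌉ = ⌈17098/724⌉ − ⌈16811/724⌉ = 24 − 24 = 0
n=58: ⌈(59·287+452)/724⌉ − ⌈(58·287+452)/724⌉ = ⌈17385/724⌉ − ⌈17098/724⌉ = 25 − 24 = 1
n=59: ⌈(60·287+452)/724⌉ − ⌈(59·287+452)/724⌉ = ⌈17672/724⌉ − ⌈17385/724⌉ = 25 − 25 = 0
n=60: ⌈(61·287+452)/724⌉ − ⌈(60·287+452)/724⌉ = ⌈17959/724⌉ − ⌈17672/724⌉ = 25 − 25 = 0
n=61: ⌈(62·287+452)/724⌉ − ⌈(61·287+452)/724⌉ = ⌈18246/724⌉ − ⌈17959/724⌉ = 26 − 25 = 1
n=62: ⌈(63·287+452)/724⌉ − ⌈(62·287+452)/724⌉ = ⌈18533/724⌉ − ⌈18246/724⌉ = 26 − 26 = 0
n=63: ⌈(64·287+452)/724⌉ − ⌈(63·287+452)/724⌉ = ⌈18820/724⌉ − ⌈18533/724⌉ = 26 − 26 = 0
n=64: ⌈(65·287+452)/724⌉ − ⌈(64·287+452)/724⌉ = ⌈19107/724⌉ − ⌈18820/724⌉ = 27 − 26 = 1
n=65: ⌈(66·287+452)/724⌉ − ⌈(65·287+452)/724⌉ = ⌈19394/724⌉ − ⌈19107/724⌉ = 27 − 27 = 0
n=66: ⌈(67·287+452)/724⌉ − ⌈(66·287+452)/724⌉ = ⌈19681/724⌉ − ⌈19394/724⌉ = 28 − 27 = 1
n=67: ⌈(68·287+452)/724⌉ − ⌈(67·287+452)/724⌉ = ⌈19968/724⌉ − ⌈19681/724⌉ = 28 − 28 = 0
n=68: ⌈(69·287+452)/724⌉ − ⌈(68·287+452)/724⌉ = ⌈20255/724⌉ − ⌈19968/724⌉ = 28 − 28 = 0
n=69: ⌈(70·287+452)/724⌉ − ⌈(69·287+452)/724⌉ = ⌈20542/724⌉ − ⌈20255/724⌉ = 29 − 28 = 1
n=70: ⌈(71·287+452)/724⌉ − ⌈(70·287+452)/724⌉ = ⌈20829/724⌉ − ⌈20542/724⌉ = 29 − 29 = 0
n=71: ⌈(72·287+452)/724⌉ − ⌈(71·287+452)/724⌉ = ⌈21116/724⌉ − ⌈20829/724⌉ = 30 − 29 = 1
n=72: ⌈(73·287+452)/724⌉ − ⌈(72·287+452)/724⌉ = ⌈21403/724⌉ − ⌈21116/724⌉ = 30 − 30 = 0
n=73: ⌈(74·287+452)/724⌉ − ⌈(73·287+452)/724⌉ = ⌈21690/724⌉ − ⌈21403/724⌉ = 30 − 30 = 0
n=74: ⌈(75·287+452)/724⌉ − ⌈(74·287+452)/724⌉ = ⌈21977/724⌉ − ⌈21690/724⌉ = 31 − 30 = 1
n=75: ⌈(76·287+452)/724⌉ − ⌈(75·287+452)/724⌉ = ⌈22264/724⌉ − ⌈21977/724⌉ = 31 − 31 = 0
n=76: ⌈(77·287+452)/724⌉ − ⌈(76·287+452)/724⌉ = ⌈22551/724⌉ − ⌈22264/724⌉ = 32 − 31 = 1
n=77: ⌈(78·287+452)/724⌉ − ⌈(77·287+452)/724⌉ = ⌈22838/724⌉ − ⌈22551/724⌉ = 32 − 32 = 0
n=78: ⌈(79·287+452)/724⌉ − ⌈(78·287+452)/724⌉ = ⌈23125/724⌉ − ⌈22838/724⌉ = 32 − 32 = 0
n=79: ⌈(80·287+452)/724⌉ − ⌈(79·287+452)/724⌉ = ⌈23412/724⌉ − ⌈23125/724⌉ = 33 − 32 = 1
n=80: ⌈(81·287+452)/724⌉ − ⌈(80·287+452)/724⌉ = ⌈23699/724⌉ − ⌈23412/724⌉ = 33 − 33 = 0
n=81: ⌈(82·287+452)/724⌉ − ⌈(81·287+452)/724⌉ = ⌈23986/724⌉ − ⌈23699/724⌉ = 34 − 33 = 1
n=82: ⌈(83·287+452)/724⌉ − ⌈(82·287+452)/724⌉ = ⌈24273/724⌉ − ⌈23986/724⌉ = 34 − 34 = 0
n=83: ⌈(84·287+452)/724⌉ − ⌈(83·287+452)/724⌉ = ⌈24560/724⌉ − ⌈24273/724⌉ = 34 − 34 = 0
n=84: ⌈(85·287+452)/724⌉ − ⌈(84·287+452)/724⌉ = ⌈24847/724⌉ − ⌈24560/724⌉ = 35 − 34 = 1
n=85: ⌈(86·287+452)/724⌉ − ⌈(85·287+452)/724⌉ = ⌈25134/724⌉ − ⌈24847/724⌉ = 35 − 35 = 0
n=86: ⌈(87·287+452)/724⌉ − ⌈(86·287+452)/724⌉ = ⌈25421/724⌉ − ⌈25134/724⌉ = 36 − 35 = 1
n=87: ⌈(88·287+452)/724⌉ − ⌈(87·287+452)/724⌉ = ⌈25708/724⌉ − ⌈25421/724⌉ = 36 − 36 = 0
n=88: ⌈(89·287+452)/724⌉ − ⌈(88·287+452)/724⌉ = ⌈25995/724⌉ − ⌈25708/724⌉ = 36 − 36 = 0
n=89: ⌈(90·287+452)/724⌉ − ⌈(89·287+452)/724⌉ = ⌈26282/724⌉ − ⌈25995/724⌉ = 37 − 36 = 1
n=90: ⌈(91·287+452)/724⌉ − ⌈(90·287+452)/724⌉ = ⌈26569/724⌉ − ⌈26282/724⌉ = 37 − 37 = 0
n=91: ⌈(92·287+452)/724⌉ − ⌈(91·287+452)/724⌉ = ⌈26856/724⌉ − ⌈26569/724⌉ = 38 − 37 = 1
n=92: ⌈(93·287+452)/724⌉ − ⌈(92·287+452)/724⌉ = ⌈27143/724⌉ − ⌈26856/724⌉ = 38 − 38 = 0
n=93: ⌈(94·287+452)/724⌉ − ⌈(93·287+452)/724⌉ = ⌈27430/724⌉ − ⌈27143/724⌉ = 38 − 38 = 0
n=94: ⌈(95·287+452)/724⌉ − ⌈(94·287+452)/724⌉ = ⌈27717/724⌉ − ⌈27430/724⌉ = 39 − 38 = 1


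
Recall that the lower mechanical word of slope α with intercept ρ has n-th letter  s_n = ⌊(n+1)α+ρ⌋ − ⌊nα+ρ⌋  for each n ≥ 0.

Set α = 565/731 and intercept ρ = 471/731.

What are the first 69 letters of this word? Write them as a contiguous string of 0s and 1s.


n=0: ⌊(1·565+471)/731⌋ − ⌊(0·565+471)/731⌋ = ⌊1036/731⌋ − ⌊471/731⌋ = 1 − 0 = 1
n=1: ⌊(2·565+471)/731⌋ − ⌊(1·565+471)/731⌋ = ⌊1601/731⌋ − ⌊1036/731⌋ = 2 − 1 = 1
n=2: ⌊(3·565+471)/731⌋ − ⌊(2·565+471)/731⌋ = ⌊2166/731⌋ − ⌊1601/731⌋ = 2 − 2 = 0
n=3: ⌊(4·565+471)/731⌋ − ⌊(3·565+471)/731⌋ = ⌊2731/731⌋ − ⌊2166/731⌋ = 3 − 2 = 1
n=4: ⌊(5·565+471)/731⌋ − ⌊(4·565+471)/731⌋ = ⌊3296/731⌋ − ⌊2731/731⌋ = 4 − 3 = 1
n=5: ⌊(6·565+471)/731⌋ − ⌊(5·565+471)/731⌋ = ⌊3861/731⌋ − ⌊3296/731⌋ = 5 − 4 = 1
n=6: ⌊(7·565+471)/731⌋ − ⌊(6·565+471)/731⌋ = ⌊4426/731⌋ − ⌊3861/731⌋ = 6 − 5 = 1
n=7: ⌊(8·565+471)/731⌋ − ⌊(7·565+471)/731⌋ = ⌊4991/731⌋ − ⌊4426/731⌋ = 6 − 6 = 0
n=8: ⌊(9·565+471)/731⌋ − ⌊(8·565+471)/731⌋ = ⌊5556/731⌋ − ⌊4991/731⌋ = 7 − 6 = 1
n=9: ⌊(10·565+471)/731⌋ − ⌊(9·565+471)/731⌋ = ⌊6121/731⌋ − ⌊5556/731⌋ = 8 − 7 = 1
n=10: ⌊(11·565+471)/731⌋ − ⌊(10·565+471)/731⌋ = ⌊6686/731⌋ − ⌊6121/731⌋ = 9 − 8 = 1
n=11: ⌊(12·565+471)/731⌋ − ⌊(11·565+471)/731⌋ = ⌊7251/731⌋ − ⌊6686/731⌋ = 9 − 9 = 0
n=12: ⌊(13·565+471)/731⌋ − ⌊(12·565+471)/731⌋ = ⌊7816/731⌋ − ⌊7251/731⌋ = 10 − 9 = 1
n=13: ⌊(14·565+471)/731⌋ − ⌊(13·565+471)/731⌋ = ⌊8381/731⌋ − ⌊7816/731⌋ = 11 − 10 = 1
n=14: ⌊(15·565+471)/731⌋ − ⌊(14·565+471)/731⌋ = ⌊8946/731⌋ − ⌊8381/731⌋ = 12 − 11 = 1
n=15: ⌊(16·565+471)/731⌋ − ⌊(15·565+471)/731⌋ = ⌊9511/731⌋ − ⌊8946/731⌋ = 13 − 12 = 1
n=16: ⌊(17·565+471)/731⌋ − ⌊(16·565+471)/731⌋ = ⌊10076/731⌋ − ⌊9511/731⌋ = 13 − 13 = 0
n=17: ⌊(18·565+471)/731⌋ − ⌊(17·565+471)/731⌋ = ⌊10641/731⌋ − ⌊10076/731⌋ = 14 − 13 = 1
n=18: ⌊(19·565+471)/731⌋ − ⌊(18·565+471)/731⌋ = ⌊11206/731⌋ − ⌊10641/731⌋ = 15 − 14 = 1
n=19: ⌊(20·565+471)/731⌋ − ⌊(19·565+471)/731⌋ = ⌊11771/731⌋ − ⌊11206/731⌋ = 16 − 15 = 1
n=20: ⌊(21·565+471)/731⌋ − ⌊(20·565+471)/731⌋ = ⌊12336/731⌋ − ⌊11771/731⌋ = 16 − 16 = 0
n=21: ⌊(22·565+471)/731⌋ − ⌊(21·565+471)/731⌋ = ⌊12901/731⌋ − ⌊12336/731⌋ = 17 − 16 = 1
n=22: ⌊(23·565+471)/731⌋ − ⌊(22·565+471)/731⌋ = ⌊13466/731⌋ − ⌊12901/731⌋ = 18 − 17 = 1
n=23: ⌊(24·565+471)/731⌋ − ⌊(23·565+471)/731⌋ = ⌊14031/731⌋ − ⌊13466/731⌋ = 19 − 18 = 1
n=24: ⌊(25·565+471)/731⌋ − ⌊(24·565+471)/731⌋ = ⌊14596/731⌋ − ⌊14031/731⌋ = 19 − 19 = 0
n=25: ⌊(26·565+471)/731⌋ − ⌊(25·565+471)/731⌋ = ⌊15161/731⌋ − ⌊14596/731⌋ = 20 − 19 = 1
n=26: ⌊(27·565+471)/731⌋ − ⌊(26·565+471)/731⌋ = ⌊15726/731⌋ − ⌊15161/731⌋ = 21 − 20 = 1
n=27: ⌊(28·565+471)/731⌋ − ⌊(27·565+471)/731⌋ = ⌊16291/731⌋ − ⌊15726/731⌋ = 22 − 21 = 1
n=28: ⌊(29·565+471)/731⌋ − ⌊(28·565+471)/731⌋ = ⌊16856/731⌋ − ⌊16291/731⌋ = 23 − 22 = 1
n=29: ⌊(30·565+471)/731⌋ − ⌊(29·565+471)/731⌋ = ⌊17421/731⌋ − ⌊16856/731⌋ = 23 − 23 = 0
n=30: ⌊(31·565+471)/731⌋ − ⌊(30·565+471)/731⌋ = ⌊17986/731⌋ − ⌊17421/731⌋ = 24 − 23 = 1
n=31: ⌊(32·565+471)/731⌋ − ⌊(31·565+471)/731⌋ = ⌊18551/731⌋ − ⌊17986/731⌋ = 25 − 24 = 1
n=32: ⌊(33·565+471)/731⌋ − ⌊(32·565+471)/731⌋ = ⌊19116/731⌋ − ⌊18551/731⌋ = 26 − 25 = 1
n=33: ⌊(34·565+471)/731⌋ − ⌊(33·565+471)/731⌋ = ⌊19681/731⌋ − ⌊19116/731⌋ = 26 − 26 = 0
n=34: ⌊(35·565+471)/731⌋ − ⌊(34·565+471)/731⌋ = ⌊20246/731⌋ − ⌊19681/731⌋ = 27 − 26 = 1
n=35: ⌊(36·565+471)/731⌋ − ⌊(35·565+471)/731⌋ = ⌊20811/731⌋ − ⌊20246/731⌋ = 28 − 27 = 1
n=36: ⌊(37·565+471)/731⌋ − ⌊(36·565+471)/731⌋ = ⌊21376/731⌋ − ⌊20811/731⌋ = 29 − 28 = 1
n=37: ⌊(38·565+471)/731⌋ − ⌊(37·565+471)/731⌋ = ⌊21941/731⌋ − ⌊21376/731⌋ = 30 − 29 = 1
n=38: ⌊(39·565+471)/731⌋ − ⌊(38·565+471)/731⌋ = ⌊22506/731⌋ − ⌊21941/731⌋ = 30 − 30 = 0
n=39: ⌊(40·565+471)/731⌋ − ⌊(39·565+471)/731⌋ = ⌊23071/731⌋ − ⌊22506/731⌋ = 31 − 30 = 1
n=40: ⌊(41·565+471)/731⌋ − ⌊(40·565+471)/731⌋ = ⌊23636/731⌋ − ⌊23071/731⌋ = 32 − 31 = 1
n=41: ⌊(42·565+471)/731⌋ − ⌊(41·565+471)/731⌋ = ⌊24201/731⌋ − ⌊23636/731⌋ = 33 − 32 = 1
n=42: ⌊(43·565+471)/731⌋ − ⌊(42·565+471)/731⌋ = ⌊24766/731⌋ − ⌊24201/731⌋ = 33 − 33 = 0
n=43: ⌊(44·565+471)/731⌋ − ⌊(43·565+471)/731⌋ = ⌊25331/731⌋ − ⌊24766/731⌋ = 34 − 33 = 1
n=44: ⌊(45·565+471)/731⌋ − ⌊(44·565+471)/731⌋ = ⌊25896/731⌋ − ⌊25331/731⌋ = 35 − 34 = 1
n=45: ⌊(46·565+471)/731⌋ − ⌊(45·565+471)/731⌋ = ⌊26461/731⌋ − ⌊25896/731⌋ = 36 − 35 = 1
n=46: ⌊(47·565+471)/731⌋ − ⌊(46·565+471)/731⌋ = ⌊27026/731⌋ − ⌊26461/731⌋ = 36 − 36 = 0
n=47: ⌊(48·565+471)/731⌋ − ⌊(47·565+471)/731⌋ = ⌊27591/731⌋ − ⌊27026/731⌋ = 37 − 36 = 1
n=48: ⌊(49·565+471)/731⌋ − ⌊(48·565+471)/731⌋ = ⌊28156/731⌋ − ⌊27591/731⌋ = 38 − 37 = 1
n=49: ⌊(50·565+471)/731⌋ − ⌊(49·565+471)/731⌋ = ⌊28721/731⌋ − ⌊28156/731⌋ = 39 − 38 = 1
n=50: ⌊(51·565+471)/731⌋ − ⌊(50·565+471)/731⌋ = ⌊29286/731⌋ − ⌊28721/731⌋ = 40 − 39 = 1
n=51: ⌊(52·565+471)/731⌋ − ⌊(51·565+471)/731⌋ = ⌊29851/731⌋ − ⌊29286/731⌋ = 40 − 40 = 0
n=52: ⌊(53·565+471)/731⌋ − ⌊(52·565+471)/731⌋ = ⌊30416/731⌋ − ⌊29851/731⌋ = 41 − 40 = 1
n=53: ⌊(54·565+471)/731⌋ − ⌊(53·565+471)/731⌋ = ⌊30981/731⌋ − ⌊30416/731⌋ = 42 − 41 = 1
n=54: ⌊(55·565+471)/731⌋ − ⌊(54·565+471)/731⌋ = ⌊31546/731⌋ − ⌊30981/731⌋ = 43 − 42 = 1
n=55: ⌊(56·565+471)/731⌋ − ⌊(55·565+471)/731⌋ = ⌊32111/731⌋ − ⌊31546/731⌋ = 43 − 43 = 0
n=56: ⌊(57·565+471)/731⌋ − ⌊(56·565+471)/731⌋ = ⌊32676/731⌋ − ⌊32111/731⌋ = 44 − 43 = 1
n=57: ⌊(58·565+471)/731⌋ − ⌊(57·565+471)/731⌋ = ⌊33241/731⌋ − ⌊32676/731⌋ = 45 − 44 = 1
n=58: ⌊(59·565+471)/731⌋ − ⌊(58·565+471)/731⌋ = ⌊33806/731⌋ − ⌊33241/731⌋ = 46 − 45 = 1
n=59: ⌊(60·565+471)/731⌋ − ⌊(59·565+471)/731⌋ = ⌊34371/731⌋ − ⌊33806/731⌋ = 47 − 46 = 1
n=60: ⌊(61·565+471)/731⌋ − ⌊(60·565+471)/731⌋ = ⌊34936/731⌋ − ⌊34371/731⌋ = 47 − 47 = 0
n=61: ⌊(62·565+471)/731⌋ − ⌊(61·565+471)/731⌋ = ⌊35501/731⌋ − ⌊34936/731⌋ = 48 − 47 = 1
n=62: ⌊(63·565+471)/731⌋ − ⌊(62·565+471)/731⌋ = ⌊36066/731⌋ − ⌊35501/731⌋ = 49 − 48 = 1
n=63: ⌊(64·565+471)/731⌋ − ⌊(63·565+471)/731⌋ = ⌊36631/731⌋ − ⌊36066/731⌋ = 50 − 49 = 1
n=64: ⌊(65·565+471)/731⌋ − ⌊(64·565+471)/731⌋ = ⌊37196/731⌋ − ⌊36631/731⌋ = 50 − 50 = 0
n=65: ⌊(66·565+471)/731⌋ − ⌊(65·565+471)/731⌋ = ⌊37761/731⌋ − ⌊37196/731⌋ = 51 − 50 = 1
n=66: ⌊(67·565+471)/731⌋ − ⌊(66·565+471)/731⌋ = ⌊38326/731⌋ − ⌊37761/731⌋ = 52 − 51 = 1
n=67: ⌊(68·565+471)/731⌋ − ⌊(67·565+471)/731⌋ = ⌊38891/731⌋ − ⌊38326/731⌋ = 53 − 52 = 1
n=68: ⌊(69·565+471)/731⌋ − ⌊(68·565+471)/731⌋ = ⌊39456/731⌋ − ⌊38891/731⌋ = 53 − 53 = 0

110111101110111101110111011110111011110111011101111011101111011101110


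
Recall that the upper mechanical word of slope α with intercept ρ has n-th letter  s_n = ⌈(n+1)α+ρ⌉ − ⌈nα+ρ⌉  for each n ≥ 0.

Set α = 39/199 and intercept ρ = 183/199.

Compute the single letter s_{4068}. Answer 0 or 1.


(n+1)α + ρ = (4069·39 + 183) / 199 = 158874/199
nα + ρ     = (4068·39 + 183) / 199 = 158835/199
⌈158874/199⌉ = 799,  ⌈158835/199⌉ = 799
s_{4068} = 799 − 799 = 0

0


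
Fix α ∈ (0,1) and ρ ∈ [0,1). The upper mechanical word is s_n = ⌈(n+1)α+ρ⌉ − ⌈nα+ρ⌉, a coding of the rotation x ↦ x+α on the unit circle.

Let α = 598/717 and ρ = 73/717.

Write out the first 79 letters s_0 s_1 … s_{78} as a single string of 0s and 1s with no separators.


n=0: ⌈(1·598+73)/717⌉ − ⌈(0·598+73)/717⌉ = ⌈671/717⌉ − ⌈73/717⌉ = 1 − 1 = 0
n=1: ⌈(2·598+73)/717⌉ − ⌈(1·598+73)/717⌉ = ⌈1269/717⌉ − ⌈671/717⌉ = 2 − 1 = 1
n=2: ⌈(3·598+73)/717⌉ − ⌈(2·598+73)/717⌉ = ⌈1867/717⌉ − ⌈1269/717⌉ = 3 − 2 = 1
n=3: ⌈(4·598+73)/717⌉ − ⌈(3·598+73)/717⌉ = ⌈2465/717⌉ − ⌈1867/717⌉ = 4 − 3 = 1
n=4: ⌈(5·598+73)/717⌉ − ⌈(4·598+73)/717⌉ = ⌈3063/717⌉ − ⌈2465/717⌉ = 5 − 4 = 1
n=5: ⌈(6·598+73)/717⌉ − ⌈(5·598+73)/717⌉ = ⌈3661/717⌉ − ⌈3063/717⌉ = 6 − 5 = 1
n=6: ⌈(7·598+73)/717⌉ − ⌈(6·598+73)/717⌉ = ⌈4259/717⌉ − ⌈3661/717⌉ = 6 − 6 = 0
n=7: ⌈(8·598+73)/717⌉ − ⌈(7·598+73)/717⌉ = ⌈4857/717⌉ − ⌈4259/717⌉ = 7 − 6 = 1
n=8: ⌈(9·598+73)/717⌉ − ⌈(8·598+73)/717⌉ = ⌈5455/717⌉ − ⌈4857/717⌉ = 8 − 7 = 1
n=9: ⌈(10·598+73)/717⌉ − ⌈(9·598+73)/717⌉ = ⌈6053/717⌉ − ⌈5455/717⌉ = 9 − 8 = 1
n=10: ⌈(11·598+73)/717⌉ − ⌈(10·598+73)/717⌉ = ⌈6651/717⌉ − ⌈6053/717⌉ = 10 − 9 = 1
n=11: ⌈(12·598+73)/717⌉ − ⌈(11·598+73)/717⌉ = ⌈7249/717⌉ − ⌈6651/717⌉ = 11 − 10 = 1
n=12: ⌈(13·598+73)/717⌉ − ⌈(12·598+73)/717⌉ = ⌈7847/717⌉ − ⌈7249/717⌉ = 11 − 11 = 0
n=13: ⌈(14·598+73)/717⌉ − ⌈(13·598+73)/717⌉ = ⌈8445/717⌉ − ⌈7847/717⌉ = 12 − 11 = 1
n=14: ⌈(15·598+73)/717⌉ − ⌈(14·598+73)/717⌉ = ⌈9043/717⌉ − ⌈8445/717⌉ = 13 − 12 = 1
n=15: ⌈(16·598+73)/717⌉ − ⌈(15·598+73)/717⌉ = ⌈9641/717⌉ − ⌈9043/717⌉ = 14 − 13 = 1
n=16: ⌈(17·598+73)/717⌉ − ⌈(16·598+73)/717⌉ = ⌈10239/717⌉ − ⌈9641/717⌉ = 15 − 14 = 1
n=17: ⌈(18·598+73)/717⌉ − ⌈(17·598+73)/717⌉ = ⌈10837/717⌉ − ⌈10239/717⌉ = 16 − 15 = 1
n=18: ⌈(19·598+73)/717⌉ − ⌈(18·598+73)/717⌉ = ⌈11435/717⌉ − ⌈10837/717⌉ = 16 − 16 = 0
n=19: ⌈(20·598+73)/717⌉ − ⌈(19·598+73)/717⌉ = ⌈12033/717⌉ − ⌈11435/717⌉ = 17 − 16 = 1
n=20: ⌈(21·598+73)/717⌉ − ⌈(20·598+73)/717⌉ = ⌈12631/717⌉ − ⌈12033/717⌉ = 18 − 17 = 1
n=21: ⌈(22·598+73)/717⌉ − ⌈(21·598+73)/717⌉ = ⌈13229/717⌉ − ⌈12631/717⌉ = 19 − 18 = 1
n=22: ⌈(23·598+73)/717⌉ − ⌈(22·598+73)/717⌉ = ⌈13827/717⌉ − ⌈13229/717⌉ = 20 − 19 = 1
n=23: ⌈(24·598+73)/717⌉ − ⌈(23·598+73)/717⌉ = ⌈14425/717⌉ − ⌈13827/717⌉ = 21 − 20 = 1
n=24: ⌈(25·598+73)/717⌉ − ⌈(24·598+73)/717⌉ = ⌈15023/717⌉ − ⌈14425/717⌉ = 21 − 21 = 0
n=25: ⌈(26·598+73)/717⌉ − ⌈(25·598+73)/717⌉ = ⌈15621/717⌉ − ⌈15023/717⌉ = 22 − 21 = 1
n=26: ⌈(27·598+73)/717⌉ − ⌈(26·598+73)/717⌉ = ⌈16219/717⌉ − ⌈15621/717⌉ = 23 − 22 = 1
n=27: ⌈(28·598+73)/717⌉ − ⌈(27·598+73)/717⌉ = ⌈16817/717⌉ − ⌈16219/717⌉ = 24 − 23 = 1
n=28: ⌈(29·598+73)/717⌉ − ⌈(28·598+73)/717⌉ = ⌈17415/717⌉ − ⌈16817/717⌉ = 25 − 24 = 1
n=29: ⌈(30·598+73)/717⌉ − ⌈(29·598+73)/717⌉ = ⌈18013/717⌉ − ⌈17415/717⌉ = 26 − 25 = 1
n=30: ⌈(31·598+73)/717⌉ − ⌈(30·598+73)/717⌉ = ⌈18611/717⌉ − ⌈18013/717⌉ = 26 − 26 = 0
n=31: ⌈(32·598+73)/717⌉ − ⌈(31·598+73)/717⌉ = ⌈19209/717⌉ − ⌈18611/717⌉ = 27 − 26 = 1
n=32: ⌈(33·598+73)/717⌉ − ⌈(32·598+73)/717⌉ = ⌈19807/717⌉ − ⌈19209/717⌉ = 28 − 27 = 1
n=33: ⌈(34·598+73)/717⌉ − ⌈(33·598+73)/717⌉ = ⌈20405/717⌉ − ⌈19807/717⌉ = 29 − 28 = 1
n=34: ⌈(35·598+73)/717⌉ − ⌈(34·598+73)/717⌉ = ⌈21003/717⌉ − ⌈20405/717⌉ = 30 − 29 = 1
n=35: ⌈(36·598+73)/717⌉ − ⌈(35·598+73)/717⌉ = ⌈21601/717⌉ − ⌈21003/717⌉ = 31 − 30 = 1
n=36: ⌈(37·598+73)/717⌉ − ⌈(36·598+73)/717⌉ = ⌈22199/717⌉ − ⌈21601/717⌉ = 31 − 31 = 0
n=37: ⌈(38·598+73)/717⌉ − ⌈(37·598+73)/717⌉ = ⌈22797/717⌉ − ⌈22199/717⌉ = 32 − 31 = 1
n=38: ⌈(39·598+73)/717⌉ − ⌈(38·598+73)/717⌉ = ⌈23395/717⌉ − ⌈22797/717⌉ = 33 − 32 = 1
n=39: ⌈(40·598+73)/717⌉ − ⌈(39·598+73)/717⌉ = ⌈23993/717⌉ − ⌈23395/717⌉ = 34 − 33 = 1
n=40: ⌈(41·598+73)/717⌉ − ⌈(40·598+73)/717⌉ = ⌈24591/717⌉ − ⌈23993/717⌉ = 35 − 34 = 1
n=41: ⌈(42·598+73)/717⌉ − ⌈(41·598+73)/717⌉ = ⌈25189/717⌉ − ⌈24591/717⌉ = 36 − 35 = 1
n=42: ⌈(43·598+73)/717⌉ − ⌈(42·598+73)/717⌉ = ⌈25787/717⌉ − ⌈25189/717⌉ = 36 − 36 = 0
n=43: ⌈(44·598+73)/717⌉ − ⌈(43·598+73)/717⌉ = ⌈26385/717⌉ − ⌈25787/717⌉ = 37 − 36 = 1
n=44: ⌈(45·598+73)/717⌉ − ⌈(44·598+73)/717⌉ = ⌈26983/717⌉ − ⌈26385/717⌉ = 38 − 37 = 1
n=45: ⌈(46·598+73)/717⌉ − ⌈(45·598+73)/717⌉ = ⌈27581/717⌉ − ⌈26983/717⌉ = 39 − 38 = 1
n=46: ⌈(47·598+73)/717⌉ − ⌈(46·598+73)/717⌉ = ⌈28179/717⌉ − ⌈27581/717⌉ = 40 − 39 = 1
n=47: ⌈(48·598+73)/717⌉ − ⌈(47·598+73)/717⌉ = ⌈28777/717⌉ − ⌈28179/717⌉ = 41 − 40 = 1
n=48: ⌈(49·598+73)/717⌉ − ⌈(48·598+73)/717⌉ = ⌈29375/717⌉ − ⌈28777/717⌉ = 41 − 41 = 0
n=49: ⌈(50·598+73)/717⌉ − ⌈(49·598+73)/717⌉ = ⌈29973/717⌉ − ⌈29375/717⌉ = 42 − 41 = 1
n=50: ⌈(51·598+73)/717⌉ − ⌈(50·598+73)/717⌉ = ⌈30571/717⌉ − ⌈29973/717⌉ = 43 − 42 = 1
n=51: ⌈(52·598+73)/717⌉ − ⌈(51·598+73)/717⌉ = ⌈31169/717⌉ − ⌈30571/717⌉ = 44 − 43 = 1
n=52: ⌈(53·598+73)/717⌉ − ⌈(52·598+73)/717⌉ = ⌈31767/717⌉ − ⌈31169/717⌉ = 45 − 44 = 1
n=53: ⌈(54·598+73)/717⌉ − ⌈(53·598+73)/717⌉ = ⌈32365/717⌉ − ⌈31767/717⌉ = 46 − 45 = 1
n=54: ⌈(55·598+73)/717⌉ − ⌈(54·598+73)/717⌉ = ⌈32963/717⌉ − ⌈32365/717⌉ = 46 − 46 = 0
n=55: ⌈(56·598+73)/717⌉ − ⌈(55·598+73)/717⌉ = ⌈33561/717⌉ − ⌈32963/717⌉ = 47 − 46 = 1
n=56: ⌈(57·598+73)/717⌉ − ⌈(56·598+73)/717⌉ = ⌈34159/717⌉ − ⌈33561/717⌉ = 48 − 47 = 1
n=57: ⌈(58·598+73)/717⌉ − ⌈(57·598+73)/717⌉ = ⌈34757/717⌉ − ⌈34159/717⌉ = 49 − 48 = 1
n=58: ⌈(59·598+73)/717⌉ − ⌈(58·598+73)/717⌉ = ⌈35355/717⌉ − ⌈34757/717⌉ = 50 − 49 = 1
n=59: ⌈(60·598+73)/717⌉ − ⌈(59·598+73)/717⌉ = ⌈35953/717⌉ − ⌈35355/717⌉ = 51 − 50 = 1
n=60: ⌈(61·598+73)/717⌉ − ⌈(60·598+73)/717⌉ = ⌈36551/717⌉ − ⌈35953/717⌉ = 51 − 51 = 0
n=61: ⌈(62·598+73)/717⌉ − ⌈(61·598+73)/717⌉ = ⌈37149/717⌉ − ⌈36551/717⌉ = 52 − 51 = 1
n=62: ⌈(63·598+73)/717⌉ − ⌈(62·598+73)/717⌉ = ⌈37747/717⌉ − ⌈37149/717⌉ = 53 − 52 = 1
n=63: ⌈(64·598+73)/717⌉ − ⌈(63·598+73)/717⌉ = ⌈38345/717⌉ − ⌈37747/717⌉ = 54 − 53 = 1
n=64: ⌈(65·598+73)/717⌉ − ⌈(64·598+73)/717⌉ = ⌈38943/717⌉ − ⌈38345/717⌉ = 55 − 54 = 1
n=65: ⌈(66·598+73)/717⌉ − ⌈(65·598+73)/717⌉ = ⌈39541/717⌉ − ⌈38943/717⌉ = 56 − 55 = 1
n=66: ⌈(67·598+73)/717⌉ − ⌈(66·598+73)/717⌉ = ⌈40139/717⌉ − ⌈39541/717⌉ = 56 − 56 = 0
n=67: ⌈(68·598+73)/717⌉ − ⌈(67·598+73)/717⌉ = ⌈40737/717⌉ − ⌈40139/717⌉ = 57 − 56 = 1
n=68: ⌈(69·598+73)/717⌉ − ⌈(68·598+73)/717⌉ = ⌈41335/717⌉ − ⌈40737/717⌉ = 58 − 57 = 1
n=69: ⌈(70·598+73)/717⌉ − ⌈(69·598+73)/717⌉ = ⌈41933/717⌉ − ⌈41335/717⌉ = 59 − 58 = 1
n=70: ⌈(71·598+73)/717⌉ − ⌈(70·598+73)/717⌉ = ⌈42531/717⌉ − ⌈41933/717⌉ = 60 − 59 = 1
n=71: ⌈(72·598+73)/717⌉ − ⌈(71·598+73)/717⌉ = ⌈43129/717⌉ − ⌈42531/717⌉ = 61 − 60 = 1
n=72: ⌈(73·598+73)/717⌉ − ⌈(72·598+73)/717⌉ = ⌈43727/717⌉ − ⌈43129/717⌉ = 61 − 61 = 0
n=73: ⌈(74·598+73)/717⌉ − ⌈(73·598+73)/717⌉ = ⌈44325/717⌉ − ⌈43727/717⌉ = 62 − 61 = 1
n=74: ⌈(75·598+73)/717⌉ − ⌈(74·598+73)/717⌉ = ⌈44923/717⌉ − ⌈44325/717⌉ = 63 − 62 = 1
n=75: ⌈(76·598+73)/717⌉ − ⌈(75·598+73)/717⌉ = ⌈45521/717⌉ − ⌈44923/717⌉ = 64 − 63 = 1
n=76: ⌈(77·598+73)/717⌉ − ⌈(76·598+73)/717⌉ = ⌈46119/717⌉ − ⌈45521/717⌉ = 65 − 64 = 1
n=77: ⌈(78·598+73)/717⌉ − ⌈(77·598+73)/717⌉ = ⌈46717/717⌉ − ⌈46119/717⌉ = 66 − 65 = 1
n=78: ⌈(79·598+73)/717⌉ − ⌈(78·598+73)/717⌉ = ⌈47315/717⌉ − ⌈46717/717⌉ = 66 − 66 = 0

0111110111110111110111110111110111110111110111110111110111110111110111110111110
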